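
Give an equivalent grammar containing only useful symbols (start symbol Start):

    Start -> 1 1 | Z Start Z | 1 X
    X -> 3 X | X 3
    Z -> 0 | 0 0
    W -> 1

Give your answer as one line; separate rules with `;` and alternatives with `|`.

Start -> 1 1 | Z Start Z; Z -> 0 | 0 0

Generating nonterminals: {Start, W, Z}.
Reachable from Start after that: {Start, Z}.
Removed useless symbols: {W, X} and every production mentioning them.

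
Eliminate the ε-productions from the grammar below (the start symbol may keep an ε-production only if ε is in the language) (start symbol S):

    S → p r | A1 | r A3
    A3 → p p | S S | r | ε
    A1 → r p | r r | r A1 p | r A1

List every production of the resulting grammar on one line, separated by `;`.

S → p r | A1 | r A3 | r; A3 → p p | S S | r; A1 → r p | r r | r A1 p | r A1

Nullable nonterminals: {A3}.
ε ∉ L(G), so no ε-production is kept.
Expand every rule over subsets of its nullable positions: S → r A3 gives r A3 | r.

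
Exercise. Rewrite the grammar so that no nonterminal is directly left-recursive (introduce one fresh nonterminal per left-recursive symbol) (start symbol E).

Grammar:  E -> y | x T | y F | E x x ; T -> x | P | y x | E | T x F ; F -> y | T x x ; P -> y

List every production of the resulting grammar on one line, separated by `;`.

Directly left-recursive nonterminals: E, T.
For E: α = {x x}, β = {y, x T, y F}. Rewrite as E → β E' and E' → α E' | ε.
For T: α = {x F}, β = {x, P, y x, E}. Rewrite as T → β T' and T' → α T' | ε.

E -> y E' | x T E' | y F E'; T -> x T' | P T' | y x T' | E T'; F -> y | T x x; P -> y; E' -> x x E' | ε; T' -> x F T' | ε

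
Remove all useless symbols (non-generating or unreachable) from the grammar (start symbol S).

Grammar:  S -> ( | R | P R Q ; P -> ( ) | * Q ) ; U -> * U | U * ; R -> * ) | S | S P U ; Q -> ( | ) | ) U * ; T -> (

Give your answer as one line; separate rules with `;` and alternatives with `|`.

S -> ( | R | P R Q; P -> ( ) | * Q ); R -> * ) | S; Q -> ( | )

Generating nonterminals: {P, Q, R, S, T}.
Reachable from S after that: {P, Q, R, S}.
Removed useless symbols: {T, U} and every production mentioning them.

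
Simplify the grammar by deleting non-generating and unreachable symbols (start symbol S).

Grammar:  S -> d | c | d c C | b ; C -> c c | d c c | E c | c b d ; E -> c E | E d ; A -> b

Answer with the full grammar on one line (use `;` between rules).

Generating nonterminals: {A, C, S}.
Reachable from S after that: {C, S}.
Removed useless symbols: {A, E} and every production mentioning them.

S -> d | c | d c C | b; C -> c c | d c c | c b d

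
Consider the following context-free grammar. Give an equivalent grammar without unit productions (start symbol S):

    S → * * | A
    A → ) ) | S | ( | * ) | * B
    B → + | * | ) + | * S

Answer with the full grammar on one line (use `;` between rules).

Unit pairs: A ⇒* {S}; S ⇒* {A}.
For every A with A ⇒* B via unit rules, add B's non-unit alternatives to A; then delete every rule of the form X → Y.

S → * * | ) ) | ( | * ) | * B; A → * * | ) ) | ( | * ) | * B; B → + | * | ) + | * S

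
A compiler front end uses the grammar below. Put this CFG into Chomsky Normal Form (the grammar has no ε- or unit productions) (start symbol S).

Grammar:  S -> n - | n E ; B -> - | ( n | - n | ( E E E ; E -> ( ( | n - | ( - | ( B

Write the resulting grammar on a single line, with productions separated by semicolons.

S -> X1 X2 | X1 E; B -> - | X3 X1 | X2 X1 | X3 Y1; E -> X3 X3 | X1 X2 | X3 X2 | X3 B; X1 -> n; X2 -> -; X3 -> (; Y1 -> E Y2; Y2 -> E E

Introduce a nonterminal for each terminal appearing in a rule of length ≥ 2: X1 → n, X2 → -, X3 → (.
Binarize each right-hand side of length ≥ 3 by chaining fresh nonterminals (Y1, Y2, …): affected rules were B → X3 E E E.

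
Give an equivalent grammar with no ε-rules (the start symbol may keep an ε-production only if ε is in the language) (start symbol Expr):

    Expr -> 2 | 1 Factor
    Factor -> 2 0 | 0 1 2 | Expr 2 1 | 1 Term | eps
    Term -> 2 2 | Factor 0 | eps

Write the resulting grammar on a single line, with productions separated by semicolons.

Nullable set = {Factor, Term}.
ε ∉ L(G), so no ε-production is kept.
For each production, add variants omitting each subset of nullable occurrences: Expr → 1 Factor gives 1 Factor | 1. Factor → 1 Term gives 1 Term | 1. Term → Factor 0 gives Factor 0 | 0.

Expr -> 2 | 1 Factor | 1; Factor -> 2 0 | 0 1 2 | Expr 2 1 | 1 Term | 1; Term -> 2 2 | Factor 0 | 0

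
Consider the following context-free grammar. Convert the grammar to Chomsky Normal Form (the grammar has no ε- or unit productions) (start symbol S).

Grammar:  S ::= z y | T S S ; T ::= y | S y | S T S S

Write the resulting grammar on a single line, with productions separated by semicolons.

Introduce a nonterminal for each terminal appearing in a rule of length ≥ 2: X1 → z, X2 → y.
Binarize each right-hand side of length ≥ 3 by chaining fresh nonterminals (Y1, Y2, …): affected rules were S → T S S; T → S T S S.

S ::= X1 X2 | T Y1; T ::= y | S X2 | S Y2; X1 ::= z; X2 ::= y; Y1 ::= S S; Y2 ::= T Y3; Y3 ::= S S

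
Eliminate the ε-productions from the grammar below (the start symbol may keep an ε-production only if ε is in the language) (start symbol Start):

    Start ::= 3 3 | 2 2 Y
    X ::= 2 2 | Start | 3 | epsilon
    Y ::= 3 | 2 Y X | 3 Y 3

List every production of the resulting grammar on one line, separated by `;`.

The nullable symbols are {X}.
ε ∉ L(G), so no ε-production is kept.
For each production, add variants omitting each subset of nullable occurrences: Y → 2 Y X gives 2 Y X | 2 Y.

Start ::= 3 3 | 2 2 Y; X ::= 2 2 | Start | 3; Y ::= 3 | 2 Y X | 2 Y | 3 Y 3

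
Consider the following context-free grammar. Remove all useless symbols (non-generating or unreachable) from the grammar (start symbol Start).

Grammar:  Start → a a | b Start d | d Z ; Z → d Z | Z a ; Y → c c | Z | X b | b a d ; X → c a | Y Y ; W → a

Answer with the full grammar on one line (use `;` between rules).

Generating nonterminals: {Start, W, X, Y}.
Reachable from Start after that: {Start}.
Removed useless symbols: {W, X, Y, Z} and every production mentioning them.

Start → a a | b Start d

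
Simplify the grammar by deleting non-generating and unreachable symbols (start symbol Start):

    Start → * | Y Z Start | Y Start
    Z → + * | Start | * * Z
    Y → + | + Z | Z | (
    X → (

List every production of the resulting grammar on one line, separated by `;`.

Generating nonterminals: {Start, X, Y, Z}.
Reachable from Start after that: {Start, Y, Z}.
Removed useless symbols: {X} and every production mentioning them.

Start → * | Y Z Start | Y Start; Z → + * | Start | * * Z; Y → + | + Z | Z | (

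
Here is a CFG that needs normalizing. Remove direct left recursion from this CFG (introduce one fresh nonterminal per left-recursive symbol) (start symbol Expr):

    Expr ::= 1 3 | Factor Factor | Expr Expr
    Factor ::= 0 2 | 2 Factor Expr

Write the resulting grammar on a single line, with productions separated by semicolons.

Directly left-recursive nonterminal: Expr.
For Expr: α = {Expr}, β = {1 3, Factor Factor}. Rewrite as Expr → β Expr1 and Expr1 → α Expr1 | ε.

Expr ::= 1 3 Expr1 | Factor Factor Expr1; Factor ::= 0 2 | 2 Factor Expr; Expr1 ::= Expr Expr1 | ε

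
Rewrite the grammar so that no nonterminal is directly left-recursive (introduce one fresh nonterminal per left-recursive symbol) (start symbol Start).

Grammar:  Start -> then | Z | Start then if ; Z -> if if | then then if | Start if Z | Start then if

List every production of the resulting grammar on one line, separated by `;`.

Start -> then Start1 | Z Start1; Z -> if if | then then if | Start if Z | Start then if; Start1 -> then if Start1 | ε

Start is directly left-recursive.
For Start: α = {then if}, β = {then, Z}. Rewrite as Start → β Start1 and Start1 → α Start1 | ε.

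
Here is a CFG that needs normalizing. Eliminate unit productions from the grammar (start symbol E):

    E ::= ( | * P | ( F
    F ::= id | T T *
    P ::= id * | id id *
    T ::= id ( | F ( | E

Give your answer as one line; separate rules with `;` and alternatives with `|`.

Unit pairs: T ⇒* {E}.
Replace each nonterminal's rules with the union of the non-unit rules of every nonterminal it unit-derives.

E ::= ( | * P | ( F; F ::= id | T T *; P ::= id * | id id *; T ::= ( | * P | ( F | id ( | F (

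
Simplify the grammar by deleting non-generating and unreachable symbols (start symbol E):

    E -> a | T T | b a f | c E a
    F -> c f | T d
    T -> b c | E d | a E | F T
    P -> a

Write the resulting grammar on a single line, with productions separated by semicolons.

E -> a | T T | b a f | c E a; F -> c f | T d; T -> b c | E d | a E | F T

Generating nonterminals: {E, F, P, T}.
Reachable from E after that: {E, F, T}.
Removed useless symbols: {P} and every production mentioning them.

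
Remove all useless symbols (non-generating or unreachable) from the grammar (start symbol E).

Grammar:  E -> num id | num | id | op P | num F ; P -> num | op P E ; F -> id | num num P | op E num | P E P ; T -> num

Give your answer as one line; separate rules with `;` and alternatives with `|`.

E -> num id | num | id | op P | num F; P -> num | op P E; F -> id | num num P | op E num | P E P

Generating nonterminals: {E, F, P, T}.
Reachable from E after that: {E, F, P}.
Removed useless symbols: {T} and every production mentioning them.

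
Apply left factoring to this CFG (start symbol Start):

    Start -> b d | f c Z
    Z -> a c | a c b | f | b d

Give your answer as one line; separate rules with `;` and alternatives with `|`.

Z has alternatives sharing prefix 'a c': factor to Z → a c Z1 with Z1 → ε | b.

Start -> b d | f c Z; Z -> f | b d | a c Z1; Z1 -> ε | b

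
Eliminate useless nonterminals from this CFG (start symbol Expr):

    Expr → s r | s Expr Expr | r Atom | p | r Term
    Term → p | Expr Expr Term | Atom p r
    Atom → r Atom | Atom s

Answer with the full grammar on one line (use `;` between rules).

Expr → s r | s Expr Expr | p | r Term; Term → p | Expr Expr Term

Generating nonterminals: {Expr, Term}.
Reachable from Expr after that: {Expr, Term}.
Removed useless symbols: {Atom} and every production mentioning them.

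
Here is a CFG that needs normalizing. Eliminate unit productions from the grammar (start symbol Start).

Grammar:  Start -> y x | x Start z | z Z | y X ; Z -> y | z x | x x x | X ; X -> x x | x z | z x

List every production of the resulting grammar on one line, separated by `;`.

Start -> y x | x Start z | z Z | y X; Z -> y | z x | x x x | x x | x z; X -> x x | x z | z x

Unit pairs: Z ⇒* {X}.
For every A with A ⇒* B via unit rules, add B's non-unit alternatives to A; then delete every rule of the form X → Y.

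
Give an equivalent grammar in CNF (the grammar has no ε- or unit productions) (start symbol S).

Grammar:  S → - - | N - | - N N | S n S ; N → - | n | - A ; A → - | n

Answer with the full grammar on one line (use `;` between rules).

Introduce a nonterminal for each terminal appearing in a rule of length ≥ 2: X1 → -, X2 → n.
Binarize each right-hand side of length ≥ 3 by chaining fresh nonterminals (Y1, Y2, …): affected rules were S → X1 N N; S → S X2 S.

S → X1 X1 | N X1 | X1 Y1 | S Y2; N → - | n | X1 A; A → - | n; X1 → -; X2 → n; Y1 → N N; Y2 → X2 S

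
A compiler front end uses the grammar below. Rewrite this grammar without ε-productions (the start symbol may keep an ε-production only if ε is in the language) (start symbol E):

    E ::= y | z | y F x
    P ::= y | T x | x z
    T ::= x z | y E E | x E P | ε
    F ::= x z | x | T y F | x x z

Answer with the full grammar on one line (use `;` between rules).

E ::= y | z | y F x; P ::= y | T x | x | x z; T ::= x z | y E E | x E P; F ::= x z | x | T y F | y F | x x z

The nullable symbols are {T}.
ε ∉ L(G), so no ε-production is kept.
Expand every rule over subsets of its nullable positions: P → T x gives T x | x. F → T y F gives T y F | y F.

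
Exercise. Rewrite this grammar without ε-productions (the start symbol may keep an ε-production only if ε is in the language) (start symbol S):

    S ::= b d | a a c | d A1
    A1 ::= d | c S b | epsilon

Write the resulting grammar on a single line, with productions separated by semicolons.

Nullable set = {A1}.
ε ∉ L(G), so no ε-production is kept.
Add the nullable-subset variants: S → d A1 gives d A1 | d.

S ::= b d | a a c | d A1 | d; A1 ::= d | c S b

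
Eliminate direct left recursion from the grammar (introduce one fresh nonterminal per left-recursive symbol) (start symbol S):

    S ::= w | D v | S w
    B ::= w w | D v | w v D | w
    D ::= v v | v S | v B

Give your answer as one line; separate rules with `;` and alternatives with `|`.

Left recursion appears on S.
For S: α = {w}, β = {w, D v}. Rewrite as S → β S' and S' → α S' | ε.

S ::= w S' | D v S'; B ::= w w | D v | w v D | w; D ::= v v | v S | v B; S' ::= w S' | ε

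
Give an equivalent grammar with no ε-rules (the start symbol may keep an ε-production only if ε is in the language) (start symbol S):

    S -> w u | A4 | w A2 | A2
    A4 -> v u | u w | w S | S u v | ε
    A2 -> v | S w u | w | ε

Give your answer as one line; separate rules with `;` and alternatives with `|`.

Nullable nonterminals: {A2, A4, S}.
ε ∈ L(G) since S is nullable, so keep S → ε.
For each production, add variants omitting each subset of nullable occurrences: S → w A2 gives w A2 | w. A4 → w S gives w S | w. A4 → S u v gives S u v | u v. A2 → S w u gives S w u | w u.

S -> w u | A4 | w A2 | w | A2 | ε; A4 -> v u | u w | w S | w | S u v | u v; A2 -> v | S w u | w u | w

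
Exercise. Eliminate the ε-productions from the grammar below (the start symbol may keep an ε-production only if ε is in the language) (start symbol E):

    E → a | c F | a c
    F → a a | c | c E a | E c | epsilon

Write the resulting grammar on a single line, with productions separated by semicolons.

Nullable nonterminals: {F}.
ε ∉ L(G), so no ε-production is kept.
Add the nullable-subset variants: E → c F gives c F | c.

E → a | c F | c | a c; F → a a | c | c E a | E c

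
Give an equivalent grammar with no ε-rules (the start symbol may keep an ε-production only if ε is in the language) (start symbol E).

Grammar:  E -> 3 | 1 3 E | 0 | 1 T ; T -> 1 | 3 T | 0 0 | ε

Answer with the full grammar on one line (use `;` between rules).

Nullable nonterminals: {T}.
ε ∉ L(G), so no ε-production is kept.
Expand every rule over subsets of its nullable positions: E → 1 T gives 1 T | 1. T → 3 T gives 3 T | 3.

E -> 3 | 1 3 E | 0 | 1 T | 1; T -> 1 | 3 T | 3 | 0 0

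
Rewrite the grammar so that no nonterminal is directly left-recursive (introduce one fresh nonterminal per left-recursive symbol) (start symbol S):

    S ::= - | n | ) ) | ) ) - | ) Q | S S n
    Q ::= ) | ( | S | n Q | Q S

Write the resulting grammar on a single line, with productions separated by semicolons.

S ::= - S' | n S' | ) ) S' | ) ) - S' | ) Q S'; Q ::= ) Q' | ( Q' | S Q' | n Q Q'; S' ::= S n S' | ε; Q' ::= S Q' | ε

S, Q are directly left-recursive.
For S: α = {S n}, β = {-, n, ) ), ) ) -, ) Q}. Rewrite as S → β S' and S' → α S' | ε.
For Q: α = {S}, β = {), (, S, n Q}. Rewrite as Q → β Q' and Q' → α Q' | ε.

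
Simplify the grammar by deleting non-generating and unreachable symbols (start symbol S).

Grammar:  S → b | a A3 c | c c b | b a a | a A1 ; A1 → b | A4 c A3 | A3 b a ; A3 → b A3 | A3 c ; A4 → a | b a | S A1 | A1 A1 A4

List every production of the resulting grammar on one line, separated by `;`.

S → b | c c b | b a a | a A1; A1 → b

Generating nonterminals: {A1, A4, S}.
Reachable from S after that: {A1, S}.
Removed useless symbols: {A3, A4} and every production mentioning them.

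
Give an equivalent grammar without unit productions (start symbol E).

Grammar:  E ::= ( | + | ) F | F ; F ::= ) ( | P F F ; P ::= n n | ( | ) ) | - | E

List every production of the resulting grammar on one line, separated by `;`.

E ::= ( | + | ) F | ) ( | P F F; F ::= ) ( | P F F; P ::= ( | + | ) F | n n | ) ) | - | ) ( | P F F

Unit pairs: E ⇒* {F}; P ⇒* {E, F}.
For each unit pair (A, B), copy every non-unit production of B to A, then drop all unit productions.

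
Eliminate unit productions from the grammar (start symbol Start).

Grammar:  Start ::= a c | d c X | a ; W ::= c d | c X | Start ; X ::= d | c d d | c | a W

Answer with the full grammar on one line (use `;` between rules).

Start ::= a c | d c X | a; W ::= a c | d c X | a | c d | c X; X ::= d | c d d | c | a W

Unit pairs: W ⇒* {Start}.
For every A with A ⇒* B via unit rules, add B's non-unit alternatives to A; then delete every rule of the form X → Y.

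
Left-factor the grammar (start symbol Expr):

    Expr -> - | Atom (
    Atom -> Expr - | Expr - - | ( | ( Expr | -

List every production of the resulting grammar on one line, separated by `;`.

Atom has alternatives sharing prefix 'Expr -': factor to Atom → Expr - Atom1 with Atom1 → ε | -.
Atom has alternatives sharing prefix '(': factor to Atom → ( Atom2 with Atom2 → ε | Expr.

Expr -> - | Atom (; Atom -> - | Expr - Atom1 | ( Atom2; Atom1 -> ε | -; Atom2 -> ε | Expr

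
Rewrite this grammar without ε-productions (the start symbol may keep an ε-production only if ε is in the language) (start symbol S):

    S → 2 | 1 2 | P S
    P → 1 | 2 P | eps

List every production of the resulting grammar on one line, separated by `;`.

Nullable set = {P}.
ε ∉ L(G), so no ε-production is kept.
For each production, add variants omitting each subset of nullable occurrences: P → 2 P gives 2 P | 2.

S → 2 | 1 2 | P S; P → 1 | 2 P | 2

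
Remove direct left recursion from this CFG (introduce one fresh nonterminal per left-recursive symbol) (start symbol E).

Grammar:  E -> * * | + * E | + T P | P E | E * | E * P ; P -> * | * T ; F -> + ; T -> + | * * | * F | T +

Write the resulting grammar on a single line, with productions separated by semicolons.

E -> * * E' | + * E E' | + T P E' | P E E'; P -> * | * T; F -> +; T -> + T' | * * T' | * F T'; E' -> * E' | * P E' | eps; T' -> + T' | eps

Directly left-recursive nonterminals: E, T.
For E: α = {*, * P}, β = {* *, + * E, + T P, P E}. Rewrite as E → β E' and E' → α E' | ε.
For T: α = {+}, β = {+, * *, * F}. Rewrite as T → β T' and T' → α T' | ε.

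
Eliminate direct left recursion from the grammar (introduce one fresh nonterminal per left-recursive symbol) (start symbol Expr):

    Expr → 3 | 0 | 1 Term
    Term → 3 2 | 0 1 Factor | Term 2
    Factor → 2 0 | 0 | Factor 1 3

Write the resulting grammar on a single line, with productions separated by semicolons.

Expr → 3 | 0 | 1 Term; Term → 3 2 Term1 | 0 1 Factor Term1; Factor → 2 0 Factor1 | 0 Factor1; Term1 → 2 Term1 | ε; Factor1 → 1 3 Factor1 | ε

Left recursion appears on Term, Factor.
For Term: α = {2}, β = {3 2, 0 1 Factor}. Rewrite as Term → β Term1 and Term1 → α Term1 | ε.
For Factor: α = {1 3}, β = {2 0, 0}. Rewrite as Factor → β Factor1 and Factor1 → α Factor1 | ε.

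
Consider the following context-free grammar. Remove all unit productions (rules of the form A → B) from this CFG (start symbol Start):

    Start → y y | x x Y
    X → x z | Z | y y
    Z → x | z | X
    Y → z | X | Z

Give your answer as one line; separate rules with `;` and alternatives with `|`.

Start → y y | x x Y; X → x | z | x z | y y; Z → x | z | x z | y y; Y → x | z | x z | y y

Unit pairs: X ⇒* {Z}; Y ⇒* {X, Z}; Z ⇒* {X}.
For every A with A ⇒* B via unit rules, add B's non-unit alternatives to A; then delete every rule of the form X → Y.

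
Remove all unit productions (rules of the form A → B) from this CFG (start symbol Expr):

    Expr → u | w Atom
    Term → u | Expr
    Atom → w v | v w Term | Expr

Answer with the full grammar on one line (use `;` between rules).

Unit pairs: Atom ⇒* {Expr}; Term ⇒* {Expr}.
For each unit pair (A, B), copy every non-unit production of B to A, then drop all unit productions.

Expr → u | w Atom; Term → u | w Atom; Atom → w v | v w Term | u | w Atom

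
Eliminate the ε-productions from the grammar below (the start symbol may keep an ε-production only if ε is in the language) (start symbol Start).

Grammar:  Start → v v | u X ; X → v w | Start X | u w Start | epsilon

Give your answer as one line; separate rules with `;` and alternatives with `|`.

Start → v v | u X | u; X → v w | Start X | Start | u w Start

Nullable nonterminals: {X}.
ε ∉ L(G), so no ε-production is kept.
Add the nullable-subset variants: Start → u X gives u X | u. X → Start X gives Start X | Start.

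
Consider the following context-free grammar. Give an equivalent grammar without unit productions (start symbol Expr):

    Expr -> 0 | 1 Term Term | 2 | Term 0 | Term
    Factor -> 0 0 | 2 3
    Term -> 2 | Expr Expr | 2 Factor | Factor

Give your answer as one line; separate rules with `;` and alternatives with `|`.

Expr -> 2 | Expr Expr | 2 Factor | 0 0 | 2 3 | 0 | 1 Term Term | Term 0; Factor -> 0 0 | 2 3; Term -> 2 | Expr Expr | 2 Factor | 0 0 | 2 3

Unit pairs: Expr ⇒* {Factor, Term}; Term ⇒* {Factor}.
For each unit pair (A, B), copy every non-unit production of B to A, then drop all unit productions.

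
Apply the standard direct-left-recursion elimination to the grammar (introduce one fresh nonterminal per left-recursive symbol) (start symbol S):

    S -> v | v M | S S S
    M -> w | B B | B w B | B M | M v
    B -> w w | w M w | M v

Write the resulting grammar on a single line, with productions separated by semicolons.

Directly left-recursive nonterminals: S, M.
For S: α = {S S}, β = {v, v M}. Rewrite as S → β S' and S' → α S' | ε.
For M: α = {v}, β = {w, B B, B w B, B M}. Rewrite as M → β M' and M' → α M' | ε.

S -> v S' | v M S'; M -> w M' | B B M' | B w B M' | B M M'; B -> w w | w M w | M v; S' -> S S S' | ε; M' -> v M' | ε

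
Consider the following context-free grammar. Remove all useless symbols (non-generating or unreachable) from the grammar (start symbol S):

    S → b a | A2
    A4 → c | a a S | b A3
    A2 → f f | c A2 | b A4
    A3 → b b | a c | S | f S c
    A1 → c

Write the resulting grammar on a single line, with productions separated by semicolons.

Generating nonterminals: {A1, A2, A3, A4, S}.
Reachable from S after that: {A2, A3, A4, S}.
Removed useless symbols: {A1} and every production mentioning them.

S → b a | A2; A4 → c | a a S | b A3; A2 → f f | c A2 | b A4; A3 → b b | a c | S | f S c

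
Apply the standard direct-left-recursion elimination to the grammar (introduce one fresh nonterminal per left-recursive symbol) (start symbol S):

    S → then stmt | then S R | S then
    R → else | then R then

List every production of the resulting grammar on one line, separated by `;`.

S → then stmt S' | then S R S'; R → else | then R then; S' → then S' | ε

Directly left-recursive nonterminal: S.
For S: α = {then}, β = {then stmt, then S R}. Rewrite as S → β S' and S' → α S' | ε.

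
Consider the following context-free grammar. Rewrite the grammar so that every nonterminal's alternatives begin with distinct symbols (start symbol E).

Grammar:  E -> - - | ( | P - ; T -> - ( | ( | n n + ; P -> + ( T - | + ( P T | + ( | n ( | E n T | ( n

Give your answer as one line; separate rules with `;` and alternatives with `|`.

P has alternatives sharing prefix '+ (': factor to P → + ( P' with P' → T - | P T | ε.

E -> - - | ( | P -; T -> - ( | ( | n n +; P -> n ( | E n T | ( n | + ( P'; P' -> T - | P T | ε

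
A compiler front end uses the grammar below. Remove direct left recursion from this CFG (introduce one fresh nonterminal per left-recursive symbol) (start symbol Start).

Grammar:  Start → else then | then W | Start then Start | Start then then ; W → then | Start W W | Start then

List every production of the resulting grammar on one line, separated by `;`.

Directly left-recursive nonterminal: Start.
For Start: α = {then Start, then then}, β = {else then, then W}. Rewrite as Start → β Start1 and Start1 → α Start1 | ε.

Start → else then Start1 | then W Start1; W → then | Start W W | Start then; Start1 → then Start Start1 | then then Start1 | ε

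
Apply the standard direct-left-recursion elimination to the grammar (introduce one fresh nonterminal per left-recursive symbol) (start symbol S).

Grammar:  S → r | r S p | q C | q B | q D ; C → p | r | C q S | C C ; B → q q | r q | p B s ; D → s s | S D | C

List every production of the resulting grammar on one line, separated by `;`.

C is directly left-recursive.
For C: α = {q S, C}, β = {p, r}. Rewrite as C → β C' and C' → α C' | ε.

S → r | r S p | q C | q B | q D; C → p C' | r C'; B → q q | r q | p B s; D → s s | S D | C; C' → q S C' | C C' | ε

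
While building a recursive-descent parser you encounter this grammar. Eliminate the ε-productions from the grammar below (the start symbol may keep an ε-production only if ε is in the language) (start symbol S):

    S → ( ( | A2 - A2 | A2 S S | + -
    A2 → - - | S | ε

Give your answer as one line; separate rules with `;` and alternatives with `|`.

Nullable set = {A2}.
ε ∉ L(G), so no ε-production is kept.
Expand every rule over subsets of its nullable positions: S → A2 - A2 gives A2 - A2 | A2 - | - A2 | -. S → A2 S S gives A2 S S | S S.

S → ( ( | A2 - A2 | A2 - | - A2 | - | A2 S S | S S | + -; A2 → - - | S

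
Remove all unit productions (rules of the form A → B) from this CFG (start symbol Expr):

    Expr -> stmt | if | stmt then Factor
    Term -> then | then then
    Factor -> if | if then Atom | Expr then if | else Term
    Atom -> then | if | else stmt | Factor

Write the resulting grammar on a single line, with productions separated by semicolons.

Expr -> stmt | if | stmt then Factor; Term -> then | then then; Factor -> if | if then Atom | Expr then if | else Term; Atom -> then | if | else stmt | if then Atom | Expr then if | else Term

Unit pairs: Atom ⇒* {Factor}.
For each unit pair (A, B), copy every non-unit production of B to A, then drop all unit productions.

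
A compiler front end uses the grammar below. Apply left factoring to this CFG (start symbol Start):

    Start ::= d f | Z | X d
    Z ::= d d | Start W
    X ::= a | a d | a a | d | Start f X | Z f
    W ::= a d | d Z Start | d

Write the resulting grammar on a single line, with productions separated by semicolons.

Start ::= d f | Z | X d; Z ::= d d | Start W; X ::= d | Start f X | Z f | a X1; W ::= a d | d W1; X1 ::= ε | d | a; W1 ::= Z Start | ε

X has alternatives sharing prefix 'a': factor to X → a X1 with X1 → ε | d | a.
W has alternatives sharing prefix 'd': factor to W → d W1 with W1 → Z Start | ε.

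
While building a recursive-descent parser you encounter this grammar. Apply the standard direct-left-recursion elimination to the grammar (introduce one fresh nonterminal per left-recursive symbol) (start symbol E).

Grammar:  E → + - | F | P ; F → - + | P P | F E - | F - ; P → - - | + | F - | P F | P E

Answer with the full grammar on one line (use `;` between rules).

E → + - | F | P; F → - + F' | P P F'; P → - - P' | + P' | F - P'; F' → E - F' | - F' | ε; P' → F P' | E P' | ε

Left recursion appears on F, P.
For F: α = {E -, -}, β = {- +, P P}. Rewrite as F → β F' and F' → α F' | ε.
For P: α = {F, E}, β = {- -, +, F -}. Rewrite as P → β P' and P' → α P' | ε.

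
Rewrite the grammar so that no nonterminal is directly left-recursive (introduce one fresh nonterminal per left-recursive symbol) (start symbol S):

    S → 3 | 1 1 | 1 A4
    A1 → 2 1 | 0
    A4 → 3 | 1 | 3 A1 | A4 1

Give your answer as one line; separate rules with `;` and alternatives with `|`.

S → 3 | 1 1 | 1 A4; A1 → 2 1 | 0; A4 → 3 A4' | 1 A4' | 3 A1 A4'; A4' → 1 A4' | ε

Directly left-recursive nonterminal: A4.
For A4: α = {1}, β = {3, 1, 3 A1}. Rewrite as A4 → β A4' and A4' → α A4' | ε.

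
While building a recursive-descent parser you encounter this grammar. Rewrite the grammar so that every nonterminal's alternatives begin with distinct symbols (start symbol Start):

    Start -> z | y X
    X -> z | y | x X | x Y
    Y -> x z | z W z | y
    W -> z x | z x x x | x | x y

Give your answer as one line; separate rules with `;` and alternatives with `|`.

X has alternatives sharing prefix 'x': factor to X → x X1 with X1 → X | Y.
W has alternatives sharing prefix 'z x': factor to W → z x W1 with W1 → ε | x x.
W has alternatives sharing prefix 'x': factor to W → x W2 with W2 → ε | y.

Start -> z | y X; X -> z | y | x X1; Y -> x z | z W z | y; W -> z x W1 | x W2; X1 -> X | Y; W1 -> ε | x x; W2 -> ε | y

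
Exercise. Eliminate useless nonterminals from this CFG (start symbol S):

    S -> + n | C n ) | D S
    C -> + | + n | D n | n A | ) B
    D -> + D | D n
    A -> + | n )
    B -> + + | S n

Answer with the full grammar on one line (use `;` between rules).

S -> + n | C n ); C -> + | + n | n A | ) B; A -> + | n ); B -> + + | S n

Generating nonterminals: {A, B, C, S}.
Reachable from S after that: {A, B, C, S}.
Removed useless symbols: {D} and every production mentioning them.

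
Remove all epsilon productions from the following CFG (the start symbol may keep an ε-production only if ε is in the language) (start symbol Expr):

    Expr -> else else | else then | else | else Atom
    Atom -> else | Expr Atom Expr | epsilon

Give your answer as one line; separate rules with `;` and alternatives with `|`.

Expr -> else else | else then | else | else Atom; Atom -> else | Expr Atom Expr | Expr Expr

Nullable set = {Atom}.
ε ∉ L(G), so no ε-production is kept.
For each production, add variants omitting each subset of nullable occurrences: Atom → Expr Atom Expr gives Expr Atom Expr | Expr Expr.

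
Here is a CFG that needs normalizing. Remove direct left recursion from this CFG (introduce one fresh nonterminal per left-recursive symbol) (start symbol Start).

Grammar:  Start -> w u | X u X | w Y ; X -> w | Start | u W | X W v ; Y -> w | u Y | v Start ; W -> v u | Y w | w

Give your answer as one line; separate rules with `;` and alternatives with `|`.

Start -> w u | X u X | w Y; X -> w X1 | Start X1 | u W X1; Y -> w | u Y | v Start; W -> v u | Y w | w; X1 -> W v X1 | ε

Directly left-recursive nonterminal: X.
For X: α = {W v}, β = {w, Start, u W}. Rewrite as X → β X1 and X1 → α X1 | ε.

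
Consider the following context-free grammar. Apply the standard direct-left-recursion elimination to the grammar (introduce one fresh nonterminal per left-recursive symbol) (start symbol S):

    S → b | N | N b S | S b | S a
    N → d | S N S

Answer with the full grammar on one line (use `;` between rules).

S → b S' | N S' | N b S S'; N → d | S N S; S' → b S' | a S' | eps

Left recursion appears on S.
For S: α = {b, a}, β = {b, N, N b S}. Rewrite as S → β S' and S' → α S' | ε.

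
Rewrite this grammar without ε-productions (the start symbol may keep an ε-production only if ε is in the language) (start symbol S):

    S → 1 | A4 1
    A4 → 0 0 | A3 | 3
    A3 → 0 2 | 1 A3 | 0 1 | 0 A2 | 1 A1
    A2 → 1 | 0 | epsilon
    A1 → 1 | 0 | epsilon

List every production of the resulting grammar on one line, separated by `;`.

Nullable set = {A1, A2}.
ε ∉ L(G), so no ε-production is kept.
Add the nullable-subset variants: A3 → 0 A2 gives 0 A2 | 0. A3 → 1 A1 gives 1 A1 | 1.

S → 1 | A4 1; A4 → 0 0 | A3 | 3; A3 → 0 2 | 1 A3 | 0 1 | 0 A2 | 0 | 1 A1 | 1; A2 → 1 | 0; A1 → 1 | 0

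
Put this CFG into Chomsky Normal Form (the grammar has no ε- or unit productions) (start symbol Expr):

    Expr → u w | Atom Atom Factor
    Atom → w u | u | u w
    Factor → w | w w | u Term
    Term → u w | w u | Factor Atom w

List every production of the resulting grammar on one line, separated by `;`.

Introduce a nonterminal for each terminal appearing in a rule of length ≥ 2: X1 → u, X2 → w.
Binarize each right-hand side of length ≥ 3 by chaining fresh nonterminals (Y1, Y2, …): affected rules were Expr → Atom Atom Factor; Term → Factor Atom X2.

Expr → X1 X2 | Atom Y1; Atom → X2 X1 | u | X1 X2; Factor → w | X2 X2 | X1 Term; Term → X1 X2 | X2 X1 | Factor Y2; X1 → u; X2 → w; Y1 → Atom Factor; Y2 → Atom X2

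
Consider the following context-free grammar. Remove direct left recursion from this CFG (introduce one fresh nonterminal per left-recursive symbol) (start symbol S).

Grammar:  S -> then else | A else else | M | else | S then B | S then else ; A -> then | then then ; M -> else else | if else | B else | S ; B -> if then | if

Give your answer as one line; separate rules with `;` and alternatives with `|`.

S is directly left-recursive.
For S: α = {then B, then else}, β = {then else, A else else, M, else}. Rewrite as S → β S' and S' → α S' | ε.

S -> then else S' | A else else S' | M S' | else S'; A -> then | then then; M -> else else | if else | B else | S; B -> if then | if; S' -> then B S' | then else S' | ε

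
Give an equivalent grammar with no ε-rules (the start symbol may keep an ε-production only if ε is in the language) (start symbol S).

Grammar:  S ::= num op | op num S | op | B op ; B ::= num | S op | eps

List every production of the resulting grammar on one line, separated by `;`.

Nullable nonterminals: {B}.
ε ∉ L(G), so no ε-production is kept.

S ::= num op | op num S | op | B op; B ::= num | S op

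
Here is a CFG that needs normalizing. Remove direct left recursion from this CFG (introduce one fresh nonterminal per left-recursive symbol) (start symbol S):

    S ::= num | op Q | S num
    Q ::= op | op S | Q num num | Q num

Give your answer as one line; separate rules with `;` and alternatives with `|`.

S ::= num S' | op Q S'; Q ::= op Q' | op S Q'; S' ::= num S' | ε; Q' ::= num num Q' | num Q' | ε

Directly left-recursive nonterminals: S, Q.
For S: α = {num}, β = {num, op Q}. Rewrite as S → β S' and S' → α S' | ε.
For Q: α = {num num, num}, β = {op, op S}. Rewrite as Q → β Q' and Q' → α Q' | ε.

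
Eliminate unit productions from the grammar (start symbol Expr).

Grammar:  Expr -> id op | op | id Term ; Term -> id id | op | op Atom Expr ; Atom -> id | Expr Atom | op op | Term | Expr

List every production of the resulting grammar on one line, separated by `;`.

Unit pairs: Atom ⇒* {Expr, Term}.
For every A with A ⇒* B via unit rules, add B's non-unit alternatives to A; then delete every rule of the form X → Y.

Expr -> id op | op | id Term; Term -> id id | op | op Atom Expr; Atom -> id id | op | op Atom Expr | id | Expr Atom | op op | id op | id Term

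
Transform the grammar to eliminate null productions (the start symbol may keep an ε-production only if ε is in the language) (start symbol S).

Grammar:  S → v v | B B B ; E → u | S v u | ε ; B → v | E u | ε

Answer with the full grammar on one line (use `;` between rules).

Nullable nonterminals: {B, E, S}.
ε ∈ L(G) since S is nullable, so keep S → ε.
For each production, add variants omitting each subset of nullable occurrences: S → B B B gives B B B | B B | B. E → S v u gives S v u | v u. B → E u gives E u | u.

S → v v | B B B | B B | B | ε; E → u | S v u | v u; B → v | E u | u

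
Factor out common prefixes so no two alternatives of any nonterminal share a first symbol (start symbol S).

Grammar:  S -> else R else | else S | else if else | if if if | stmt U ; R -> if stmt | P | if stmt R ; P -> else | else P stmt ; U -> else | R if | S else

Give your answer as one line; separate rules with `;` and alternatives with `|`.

S has alternatives sharing prefix 'else': factor to S → else S' with S' → R else | S | if else.
R has alternatives sharing prefix 'if stmt': factor to R → if stmt R' with R' → ε | R.
P has alternatives sharing prefix 'else': factor to P → else P' with P' → ε | P stmt.

S -> if if if | stmt U | else S'; R -> P | if stmt R'; P -> else P'; U -> else | R if | S else; S' -> R else | S | if else; R' -> ε | R; P' -> ε | P stmt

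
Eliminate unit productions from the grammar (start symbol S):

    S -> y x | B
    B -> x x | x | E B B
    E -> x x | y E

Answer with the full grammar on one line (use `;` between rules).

Unit pairs: S ⇒* {B}.
For each unit pair (A, B), copy every non-unit production of B to A, then drop all unit productions.

S -> x x | x | E B B | y x; B -> x x | x | E B B; E -> x x | y E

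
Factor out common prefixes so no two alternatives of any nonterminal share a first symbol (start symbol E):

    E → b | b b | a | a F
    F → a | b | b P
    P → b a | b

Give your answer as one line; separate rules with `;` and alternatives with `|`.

E → b E' | a E''; F → a | b F'; P → b P'; E' → ε | b; E'' → ε | F; F' → ε | P; P' → a | ε

E has alternatives sharing prefix 'b': factor to E → b E' with E' → ε | b.
E has alternatives sharing prefix 'a': factor to E → a E'' with E'' → ε | F.
F has alternatives sharing prefix 'b': factor to F → b F' with F' → ε | P.
P has alternatives sharing prefix 'b': factor to P → b P' with P' → a | ε.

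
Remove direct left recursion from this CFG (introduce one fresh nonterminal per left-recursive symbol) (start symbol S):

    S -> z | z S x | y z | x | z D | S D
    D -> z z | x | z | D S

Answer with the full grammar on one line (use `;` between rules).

S -> z S' | z S x S' | y z S' | x S' | z D S'; D -> z z D' | x D' | z D'; S' -> D S' | eps; D' -> S D' | eps

S, D are directly left-recursive.
For S: α = {D}, β = {z, z S x, y z, x, z D}. Rewrite as S → β S' and S' → α S' | ε.
For D: α = {S}, β = {z z, x, z}. Rewrite as D → β D' and D' → α D' | ε.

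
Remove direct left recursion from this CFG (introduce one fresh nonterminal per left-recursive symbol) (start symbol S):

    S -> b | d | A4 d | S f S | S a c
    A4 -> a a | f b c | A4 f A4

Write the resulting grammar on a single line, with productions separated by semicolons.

S, A4 are directly left-recursive.
For S: α = {f S, a c}, β = {b, d, A4 d}. Rewrite as S → β S' and S' → α S' | ε.
For A4: α = {f A4}, β = {a a, f b c}. Rewrite as A4 → β A4' and A4' → α A4' | ε.

S -> b S' | d S' | A4 d S'; A4 -> a a A4' | f b c A4'; S' -> f S S' | a c S' | eps; A4' -> f A4 A4' | eps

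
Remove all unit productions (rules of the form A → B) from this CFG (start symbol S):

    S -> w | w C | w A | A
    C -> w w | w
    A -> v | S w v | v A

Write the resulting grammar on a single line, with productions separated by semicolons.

S -> w | w C | w A | v | S w v | v A; C -> w w | w; A -> v | S w v | v A

Unit pairs: S ⇒* {A}.
For every A with A ⇒* B via unit rules, add B's non-unit alternatives to A; then delete every rule of the form X → Y.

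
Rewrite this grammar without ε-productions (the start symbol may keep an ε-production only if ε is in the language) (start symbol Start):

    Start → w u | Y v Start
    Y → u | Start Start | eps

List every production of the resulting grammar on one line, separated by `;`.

Nullable set = {Y}.
ε ∉ L(G), so no ε-production is kept.
Add the nullable-subset variants: Start → Y v Start gives Y v Start | v Start.

Start → w u | Y v Start | v Start; Y → u | Start Start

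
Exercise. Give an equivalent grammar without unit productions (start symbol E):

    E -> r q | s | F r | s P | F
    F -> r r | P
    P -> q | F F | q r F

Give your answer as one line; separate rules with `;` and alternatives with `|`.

Unit pairs: E ⇒* {F, P}; F ⇒* {P}.
For every A with A ⇒* B via unit rules, add B's non-unit alternatives to A; then delete every rule of the form X → Y.

E -> r q | s | F r | s P | r r | q | F F | q r F; F -> r r | q | F F | q r F; P -> q | F F | q r F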